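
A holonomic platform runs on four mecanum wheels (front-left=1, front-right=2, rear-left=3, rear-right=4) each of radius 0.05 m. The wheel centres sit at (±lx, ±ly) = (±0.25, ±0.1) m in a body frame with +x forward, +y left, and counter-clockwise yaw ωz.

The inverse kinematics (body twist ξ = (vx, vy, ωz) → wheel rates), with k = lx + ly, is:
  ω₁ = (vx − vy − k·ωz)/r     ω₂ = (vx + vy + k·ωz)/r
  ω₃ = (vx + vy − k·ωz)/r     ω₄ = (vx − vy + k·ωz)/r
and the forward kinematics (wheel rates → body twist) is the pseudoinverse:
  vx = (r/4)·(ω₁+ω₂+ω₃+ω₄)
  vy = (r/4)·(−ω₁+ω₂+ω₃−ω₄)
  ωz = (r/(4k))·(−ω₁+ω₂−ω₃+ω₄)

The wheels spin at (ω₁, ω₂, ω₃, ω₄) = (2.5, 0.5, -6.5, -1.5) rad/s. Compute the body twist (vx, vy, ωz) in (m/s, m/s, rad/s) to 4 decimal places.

(-0.0625, -0.0875, 0.1071)

k = lx + ly = 0.25 + 0.1 = 0.3500
ω₁+ω₂+ω₃+ω₄ = -5.0000  →  vx = (0.05/4)·-5.0000 = -0.0625
−ω₁+ω₂+ω₃−ω₄ = -7.0000  →  vy = (0.05/4)·-7.0000 = -0.0875
−ω₁+ω₂−ω₃+ω₄ = 3.0000  →  ωz = (0.05/1.4000)·3.0000 = 0.1071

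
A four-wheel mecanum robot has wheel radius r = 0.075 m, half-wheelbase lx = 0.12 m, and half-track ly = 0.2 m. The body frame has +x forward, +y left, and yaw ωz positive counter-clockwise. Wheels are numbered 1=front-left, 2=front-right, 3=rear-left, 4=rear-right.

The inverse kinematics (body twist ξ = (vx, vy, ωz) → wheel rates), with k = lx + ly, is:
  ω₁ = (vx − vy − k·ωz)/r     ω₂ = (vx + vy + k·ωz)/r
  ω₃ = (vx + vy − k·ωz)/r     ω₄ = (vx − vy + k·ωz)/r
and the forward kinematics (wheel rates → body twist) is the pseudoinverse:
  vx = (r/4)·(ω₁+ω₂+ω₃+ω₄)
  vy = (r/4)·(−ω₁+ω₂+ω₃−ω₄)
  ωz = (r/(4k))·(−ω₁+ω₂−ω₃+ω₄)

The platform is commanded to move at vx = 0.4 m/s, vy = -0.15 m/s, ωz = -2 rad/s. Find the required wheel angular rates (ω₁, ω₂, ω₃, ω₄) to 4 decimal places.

(15.8667, -5.2000, 11.8667, -1.2000)

k = lx + ly = 0.12 + 0.2 = 0.3200;  k·ωz = 0.3200·-2 = -0.6400
ω₁ (FL) = (vx − vy − k·ωz)/r = 1.1900/0.075 = 15.8667
ω₂ (FR) = (vx + vy + k·ωz)/r = -0.3900/0.075 = -5.2000
ω₃ (RL) = (vx + vy − k·ωz)/r = 0.8900/0.075 = 11.8667
ω₄ (RR) = (vx − vy + k·ωz)/r = -0.0900/0.075 = -1.2000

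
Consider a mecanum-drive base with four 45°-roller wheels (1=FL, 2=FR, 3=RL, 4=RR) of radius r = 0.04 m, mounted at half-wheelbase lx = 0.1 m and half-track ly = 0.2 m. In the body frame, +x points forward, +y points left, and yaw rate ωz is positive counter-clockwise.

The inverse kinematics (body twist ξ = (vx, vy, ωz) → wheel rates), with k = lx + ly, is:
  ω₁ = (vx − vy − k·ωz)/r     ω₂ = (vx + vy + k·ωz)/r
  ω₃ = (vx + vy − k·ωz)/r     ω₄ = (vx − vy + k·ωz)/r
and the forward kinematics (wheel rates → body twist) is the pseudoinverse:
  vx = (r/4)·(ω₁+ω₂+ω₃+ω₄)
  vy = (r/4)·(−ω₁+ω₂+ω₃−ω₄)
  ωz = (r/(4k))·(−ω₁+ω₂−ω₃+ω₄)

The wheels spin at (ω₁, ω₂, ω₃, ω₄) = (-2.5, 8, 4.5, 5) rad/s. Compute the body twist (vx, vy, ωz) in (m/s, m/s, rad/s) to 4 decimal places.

k = lx + ly = 0.1 + 0.2 = 0.3000
ω₁+ω₂+ω₃+ω₄ = 15.0000  →  vx = (0.04/4)·15.0000 = 0.1500
−ω₁+ω₂+ω₃−ω₄ = 10.0000  →  vy = (0.04/4)·10.0000 = 0.1000
−ω₁+ω₂−ω₃+ω₄ = 11.0000  →  ωz = (0.04/1.2000)·11.0000 = 0.3667

(0.1500, 0.1000, 0.3667)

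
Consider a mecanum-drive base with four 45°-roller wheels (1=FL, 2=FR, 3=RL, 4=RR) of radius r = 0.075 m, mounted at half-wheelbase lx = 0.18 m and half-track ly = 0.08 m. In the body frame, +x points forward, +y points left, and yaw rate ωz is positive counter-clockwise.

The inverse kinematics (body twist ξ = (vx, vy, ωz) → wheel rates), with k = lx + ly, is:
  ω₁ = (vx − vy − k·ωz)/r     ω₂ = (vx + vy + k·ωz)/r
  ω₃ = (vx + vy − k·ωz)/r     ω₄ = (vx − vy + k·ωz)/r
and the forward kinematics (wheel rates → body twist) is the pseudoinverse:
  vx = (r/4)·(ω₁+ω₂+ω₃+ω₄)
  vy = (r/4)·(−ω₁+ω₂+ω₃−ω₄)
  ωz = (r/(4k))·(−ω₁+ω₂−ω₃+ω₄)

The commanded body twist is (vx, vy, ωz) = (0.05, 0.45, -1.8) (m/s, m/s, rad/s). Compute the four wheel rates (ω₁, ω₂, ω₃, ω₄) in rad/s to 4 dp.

k = lx + ly = 0.18 + 0.08 = 0.2600;  k·ωz = 0.2600·-1.8 = -0.4680
ω₁ (FL) = (vx − vy − k·ωz)/r = 0.0680/0.075 = 0.9067
ω₂ (FR) = (vx + vy + k·ωz)/r = 0.0320/0.075 = 0.4267
ω₃ (RL) = (vx + vy − k·ωz)/r = 0.9680/0.075 = 12.9067
ω₄ (RR) = (vx − vy + k·ωz)/r = -0.8680/0.075 = -11.5733

(0.9067, 0.4267, 12.9067, -11.5733)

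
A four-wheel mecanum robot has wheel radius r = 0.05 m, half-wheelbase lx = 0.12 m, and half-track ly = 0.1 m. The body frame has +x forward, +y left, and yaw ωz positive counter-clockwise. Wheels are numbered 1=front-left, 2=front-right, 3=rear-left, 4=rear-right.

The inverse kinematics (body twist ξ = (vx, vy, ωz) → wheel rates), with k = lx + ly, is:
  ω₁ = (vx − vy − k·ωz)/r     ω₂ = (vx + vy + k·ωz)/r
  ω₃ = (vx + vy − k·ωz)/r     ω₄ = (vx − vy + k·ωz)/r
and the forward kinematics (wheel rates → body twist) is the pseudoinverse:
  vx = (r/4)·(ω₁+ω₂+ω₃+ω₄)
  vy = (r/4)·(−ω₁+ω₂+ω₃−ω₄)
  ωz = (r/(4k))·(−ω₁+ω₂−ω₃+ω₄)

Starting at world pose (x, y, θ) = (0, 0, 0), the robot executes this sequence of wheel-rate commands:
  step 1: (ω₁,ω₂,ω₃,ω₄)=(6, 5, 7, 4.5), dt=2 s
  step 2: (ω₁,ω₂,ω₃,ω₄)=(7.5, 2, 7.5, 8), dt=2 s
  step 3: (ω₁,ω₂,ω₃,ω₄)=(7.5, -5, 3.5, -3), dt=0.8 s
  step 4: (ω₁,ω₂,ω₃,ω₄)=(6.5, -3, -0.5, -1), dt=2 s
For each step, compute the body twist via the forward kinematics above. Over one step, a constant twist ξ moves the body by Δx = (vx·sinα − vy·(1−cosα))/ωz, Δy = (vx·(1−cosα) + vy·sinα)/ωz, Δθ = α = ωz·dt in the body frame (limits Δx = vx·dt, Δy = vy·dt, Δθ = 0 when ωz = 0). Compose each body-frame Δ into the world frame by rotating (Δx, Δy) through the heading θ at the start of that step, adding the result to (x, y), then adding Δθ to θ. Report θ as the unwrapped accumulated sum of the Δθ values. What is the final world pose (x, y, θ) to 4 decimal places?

(0.7092, -0.4913, -2.9659)

step 1: ξ=(vx,vy,ωz)=(0.2812, 0.0187, -0.1989), dt=2.0 → body Δ=(0.5551, -0.0739, -0.3977) → world pose (0.5551, -0.0739, -0.3977)
step 2: ξ=(vx,vy,ωz)=(0.3125, -0.0750, -0.2841), dt=2.0 → body Δ=(0.5504, -0.3149, -0.5682) → world pose (0.9406, -0.5774, -0.9659)
step 3: ξ=(vx,vy,ωz)=(0.0375, -0.0750, -1.0795), dt=0.8 → body Δ=(0.0021, -0.0650, -0.8636) → world pose (0.8884, -0.6160, -1.8295)
step 4: ξ=(vx,vy,ωz)=(0.0250, -0.1125, -0.5682), dt=2.0 → body Δ=(-0.0747, -0.2051, -1.1364) → world pose (0.7092, -0.4913, -2.9659)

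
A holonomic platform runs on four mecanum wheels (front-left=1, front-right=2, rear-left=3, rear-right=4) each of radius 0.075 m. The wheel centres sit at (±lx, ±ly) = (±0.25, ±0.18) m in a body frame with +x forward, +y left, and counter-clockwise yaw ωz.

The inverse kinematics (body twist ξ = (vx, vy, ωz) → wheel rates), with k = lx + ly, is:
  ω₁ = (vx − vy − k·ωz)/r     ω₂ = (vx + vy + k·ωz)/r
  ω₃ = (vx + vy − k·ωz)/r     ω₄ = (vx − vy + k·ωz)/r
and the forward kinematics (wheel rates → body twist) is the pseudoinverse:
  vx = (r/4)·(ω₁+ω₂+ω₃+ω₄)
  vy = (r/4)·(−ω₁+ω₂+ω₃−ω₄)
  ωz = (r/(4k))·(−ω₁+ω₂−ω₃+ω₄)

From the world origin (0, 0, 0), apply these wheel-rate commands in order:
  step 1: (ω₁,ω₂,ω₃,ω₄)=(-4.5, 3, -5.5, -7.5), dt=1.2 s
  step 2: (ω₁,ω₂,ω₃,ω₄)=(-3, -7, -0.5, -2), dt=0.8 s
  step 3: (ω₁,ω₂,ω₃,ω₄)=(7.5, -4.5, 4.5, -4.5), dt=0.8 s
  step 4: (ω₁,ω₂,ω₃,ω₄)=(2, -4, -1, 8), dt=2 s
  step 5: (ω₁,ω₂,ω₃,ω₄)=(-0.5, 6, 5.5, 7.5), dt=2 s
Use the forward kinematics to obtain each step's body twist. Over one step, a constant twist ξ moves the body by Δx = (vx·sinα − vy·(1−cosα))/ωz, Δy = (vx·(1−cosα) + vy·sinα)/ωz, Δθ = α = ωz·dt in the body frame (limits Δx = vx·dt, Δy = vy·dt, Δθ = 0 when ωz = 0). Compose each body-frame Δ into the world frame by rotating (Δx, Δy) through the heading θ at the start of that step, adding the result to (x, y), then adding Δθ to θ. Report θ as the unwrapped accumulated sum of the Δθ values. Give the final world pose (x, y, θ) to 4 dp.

step 1: ξ=(vx,vy,ωz)=(-0.2719, 0.1781, 0.2398), dt=1.2 → body Δ=(-0.3523, 0.1642, 0.2878) → world pose (-0.3523, 0.1642, 0.2878)
step 2: ξ=(vx,vy,ωz)=(-0.2344, -0.0469, -0.2398), dt=0.8 → body Δ=(-0.1899, -0.0193, -0.1919) → world pose (-0.5289, 0.0917, 0.0959)
step 3: ξ=(vx,vy,ωz)=(0.0563, -0.0563, -0.9157), dt=0.8 → body Δ=(0.0253, -0.0568, -0.7326) → world pose (-0.4983, 0.0376, -0.6366)
step 4: ξ=(vx,vy,ωz)=(0.0938, -0.2812, 0.1308), dt=2.0 → body Δ=(0.2585, -0.5317, 0.2616) → world pose (-0.6065, -0.5437, -0.3750)
step 5: ξ=(vx,vy,ωz)=(0.3469, 0.0844, 0.3706), dt=2.0 → body Δ=(0.5722, 0.3993, 0.7413) → world pose (0.0722, -0.3817, 0.3663)

(0.0722, -0.3817, 0.3663)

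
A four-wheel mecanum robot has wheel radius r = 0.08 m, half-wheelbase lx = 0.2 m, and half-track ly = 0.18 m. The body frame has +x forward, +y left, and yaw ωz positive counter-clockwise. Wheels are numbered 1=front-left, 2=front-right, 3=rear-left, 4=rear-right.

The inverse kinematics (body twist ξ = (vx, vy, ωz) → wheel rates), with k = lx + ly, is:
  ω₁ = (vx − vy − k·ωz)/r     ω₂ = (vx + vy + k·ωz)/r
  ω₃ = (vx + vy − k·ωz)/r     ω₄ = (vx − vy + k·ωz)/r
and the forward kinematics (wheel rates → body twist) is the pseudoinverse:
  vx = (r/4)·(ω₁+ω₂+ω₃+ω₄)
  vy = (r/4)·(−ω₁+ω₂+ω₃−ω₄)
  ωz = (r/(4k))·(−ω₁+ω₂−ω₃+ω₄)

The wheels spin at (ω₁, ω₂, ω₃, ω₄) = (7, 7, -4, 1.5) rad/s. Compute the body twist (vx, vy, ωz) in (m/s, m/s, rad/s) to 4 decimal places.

k = lx + ly = 0.2 + 0.18 = 0.3800
ω₁+ω₂+ω₃+ω₄ = 11.5000  →  vx = (0.08/4)·11.5000 = 0.2300
−ω₁+ω₂+ω₃−ω₄ = -5.5000  →  vy = (0.08/4)·-5.5000 = -0.1100
−ω₁+ω₂−ω₃+ω₄ = 5.5000  →  ωz = (0.08/1.5200)·5.5000 = 0.2895

(0.2300, -0.1100, 0.2895)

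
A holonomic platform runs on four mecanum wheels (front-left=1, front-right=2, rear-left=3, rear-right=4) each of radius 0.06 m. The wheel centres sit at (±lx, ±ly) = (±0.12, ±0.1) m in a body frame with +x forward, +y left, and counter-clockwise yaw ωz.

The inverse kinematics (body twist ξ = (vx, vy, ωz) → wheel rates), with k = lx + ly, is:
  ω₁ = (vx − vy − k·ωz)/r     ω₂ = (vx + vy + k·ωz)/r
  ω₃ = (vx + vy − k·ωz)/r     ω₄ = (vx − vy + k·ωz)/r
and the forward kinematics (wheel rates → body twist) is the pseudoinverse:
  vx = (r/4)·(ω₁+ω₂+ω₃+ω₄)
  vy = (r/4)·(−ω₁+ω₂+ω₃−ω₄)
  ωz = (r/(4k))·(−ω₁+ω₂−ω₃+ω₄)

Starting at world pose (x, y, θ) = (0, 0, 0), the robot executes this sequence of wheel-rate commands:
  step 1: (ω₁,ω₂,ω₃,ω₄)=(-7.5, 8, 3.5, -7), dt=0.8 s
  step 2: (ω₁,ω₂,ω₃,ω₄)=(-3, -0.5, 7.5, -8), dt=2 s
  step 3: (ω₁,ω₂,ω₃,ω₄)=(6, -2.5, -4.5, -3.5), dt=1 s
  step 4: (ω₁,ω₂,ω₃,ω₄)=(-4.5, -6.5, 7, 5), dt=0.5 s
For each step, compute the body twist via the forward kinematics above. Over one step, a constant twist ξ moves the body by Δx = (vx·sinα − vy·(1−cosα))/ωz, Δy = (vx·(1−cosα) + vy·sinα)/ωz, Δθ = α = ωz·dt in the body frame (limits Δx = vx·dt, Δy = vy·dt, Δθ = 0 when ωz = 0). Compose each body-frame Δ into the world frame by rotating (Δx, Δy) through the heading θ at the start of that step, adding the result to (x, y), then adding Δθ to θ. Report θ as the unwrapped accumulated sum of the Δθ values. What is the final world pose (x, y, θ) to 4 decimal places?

(-0.0217, 0.8346, -2.1477)

step 1: ξ=(vx,vy,ωz)=(-0.0450, 0.3900, 0.3409), dt=0.8 → body Δ=(-0.0778, 0.3033, 0.2727) → world pose (-0.0778, 0.3033, 0.2727)
step 2: ξ=(vx,vy,ωz)=(-0.0600, 0.2700, -0.8864), dt=2.0 → body Δ=(0.2994, 0.3797, -1.7727) → world pose (0.1082, 0.7496, -1.5000)
step 3: ξ=(vx,vy,ωz)=(-0.0675, -0.1425, -0.5114), dt=1.0 → body Δ=(-0.1002, -0.1195, -0.5114) → world pose (-0.0181, 0.8411, -2.0114)
step 4: ξ=(vx,vy,ωz)=(0.0150, 0.0000, -0.2727), dt=0.5 → body Δ=(0.0075, -0.0005, -0.1364) → world pose (-0.0217, 0.8346, -2.1477)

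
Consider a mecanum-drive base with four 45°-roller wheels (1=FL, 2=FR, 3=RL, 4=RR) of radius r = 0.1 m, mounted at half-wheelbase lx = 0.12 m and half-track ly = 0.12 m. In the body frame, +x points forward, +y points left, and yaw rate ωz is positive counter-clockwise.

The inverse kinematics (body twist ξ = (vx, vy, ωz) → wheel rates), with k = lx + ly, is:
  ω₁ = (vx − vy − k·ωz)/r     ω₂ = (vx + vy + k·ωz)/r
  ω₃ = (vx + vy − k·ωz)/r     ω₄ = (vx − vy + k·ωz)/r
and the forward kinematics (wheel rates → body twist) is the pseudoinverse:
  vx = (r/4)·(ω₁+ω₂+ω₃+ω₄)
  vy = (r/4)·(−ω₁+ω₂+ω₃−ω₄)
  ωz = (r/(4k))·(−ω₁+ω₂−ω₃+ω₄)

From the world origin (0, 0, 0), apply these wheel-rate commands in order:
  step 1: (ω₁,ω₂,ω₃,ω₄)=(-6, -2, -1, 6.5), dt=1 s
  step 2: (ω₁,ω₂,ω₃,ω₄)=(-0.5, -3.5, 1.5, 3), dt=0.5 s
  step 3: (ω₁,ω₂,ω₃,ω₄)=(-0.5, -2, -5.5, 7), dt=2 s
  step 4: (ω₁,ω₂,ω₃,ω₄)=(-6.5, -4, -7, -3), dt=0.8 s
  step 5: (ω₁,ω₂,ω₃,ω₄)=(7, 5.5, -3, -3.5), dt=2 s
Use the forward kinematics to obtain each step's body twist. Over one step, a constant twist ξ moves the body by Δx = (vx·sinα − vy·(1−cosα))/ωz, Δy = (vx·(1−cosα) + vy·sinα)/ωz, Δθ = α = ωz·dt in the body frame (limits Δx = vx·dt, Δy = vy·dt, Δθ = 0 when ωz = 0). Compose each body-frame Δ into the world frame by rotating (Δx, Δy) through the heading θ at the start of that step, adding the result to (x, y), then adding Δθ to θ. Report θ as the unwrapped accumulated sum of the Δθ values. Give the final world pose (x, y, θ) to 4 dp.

step 1: ξ=(vx,vy,ωz)=(-0.0625, -0.0875, 1.1979), dt=1.0 → body Δ=(-0.0022, -0.1012, 1.1979) → world pose (-0.0022, -0.1012, 1.1979)
step 2: ξ=(vx,vy,ωz)=(0.0125, -0.1125, -0.1563), dt=0.5 → body Δ=(0.0040, -0.0564, -0.0781) → world pose (0.0519, -0.1180, 1.1198)
step 3: ξ=(vx,vy,ωz)=(-0.0250, -0.3500, 1.1458), dt=2.0 → body Δ=(0.4907, -0.2657, 2.2917) → world pose (0.5049, 0.2078, 3.4115)
step 4: ξ=(vx,vy,ωz)=(-0.5125, -0.0375, 0.6771), dt=0.8 → body Δ=(-0.3823, -0.1369, 0.5417) → world pose (0.8368, 0.4417, 3.9531)
step 5: ξ=(vx,vy,ωz)=(0.1500, -0.0250, -0.2083), dt=2.0 → body Δ=(0.2811, -0.1102, -0.4167) → world pose (0.5634, 0.3136, 3.5365)

(0.5634, 0.3136, 3.5365)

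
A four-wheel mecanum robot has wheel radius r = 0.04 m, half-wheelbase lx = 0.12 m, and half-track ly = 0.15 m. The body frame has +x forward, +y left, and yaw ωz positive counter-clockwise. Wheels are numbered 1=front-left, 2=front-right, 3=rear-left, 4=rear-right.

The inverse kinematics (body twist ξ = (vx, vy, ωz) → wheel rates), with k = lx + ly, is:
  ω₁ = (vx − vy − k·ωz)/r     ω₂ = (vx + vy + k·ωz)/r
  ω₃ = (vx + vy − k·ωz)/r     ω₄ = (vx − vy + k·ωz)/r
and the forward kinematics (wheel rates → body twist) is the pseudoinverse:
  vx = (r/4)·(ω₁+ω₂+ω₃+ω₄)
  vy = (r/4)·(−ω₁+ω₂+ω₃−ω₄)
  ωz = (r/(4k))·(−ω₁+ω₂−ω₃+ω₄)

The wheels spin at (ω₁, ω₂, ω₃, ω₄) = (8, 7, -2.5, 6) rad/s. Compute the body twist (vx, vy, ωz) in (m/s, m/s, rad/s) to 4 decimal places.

k = lx + ly = 0.12 + 0.15 = 0.2700
ω₁+ω₂+ω₃+ω₄ = 18.5000  →  vx = (0.04/4)·18.5000 = 0.1850
−ω₁+ω₂+ω₃−ω₄ = -9.5000  →  vy = (0.04/4)·-9.5000 = -0.0950
−ω₁+ω₂−ω₃+ω₄ = 7.5000  →  ωz = (0.04/1.0800)·7.5000 = 0.2778

(0.1850, -0.0950, 0.2778)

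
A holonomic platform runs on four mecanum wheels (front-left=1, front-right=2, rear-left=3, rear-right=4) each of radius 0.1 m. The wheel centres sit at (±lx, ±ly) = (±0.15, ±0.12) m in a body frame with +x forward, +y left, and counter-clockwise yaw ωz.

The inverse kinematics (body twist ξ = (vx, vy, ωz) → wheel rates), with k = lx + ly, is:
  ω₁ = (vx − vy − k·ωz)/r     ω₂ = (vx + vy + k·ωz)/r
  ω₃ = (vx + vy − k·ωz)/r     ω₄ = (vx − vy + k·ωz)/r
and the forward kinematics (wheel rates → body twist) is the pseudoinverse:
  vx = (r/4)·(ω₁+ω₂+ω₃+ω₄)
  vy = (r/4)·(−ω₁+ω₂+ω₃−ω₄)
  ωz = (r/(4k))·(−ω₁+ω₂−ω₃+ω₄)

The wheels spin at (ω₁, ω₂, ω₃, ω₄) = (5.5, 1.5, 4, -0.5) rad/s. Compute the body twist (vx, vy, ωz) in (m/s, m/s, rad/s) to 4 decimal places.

(0.2625, 0.0125, -0.7870)

k = lx + ly = 0.15 + 0.12 = 0.2700
ω₁+ω₂+ω₃+ω₄ = 10.5000  →  vx = (0.1/4)·10.5000 = 0.2625
−ω₁+ω₂+ω₃−ω₄ = 0.5000  →  vy = (0.1/4)·0.5000 = 0.0125
−ω₁+ω₂−ω₃+ω₄ = -8.5000  →  ωz = (0.1/1.0800)·-8.5000 = -0.7870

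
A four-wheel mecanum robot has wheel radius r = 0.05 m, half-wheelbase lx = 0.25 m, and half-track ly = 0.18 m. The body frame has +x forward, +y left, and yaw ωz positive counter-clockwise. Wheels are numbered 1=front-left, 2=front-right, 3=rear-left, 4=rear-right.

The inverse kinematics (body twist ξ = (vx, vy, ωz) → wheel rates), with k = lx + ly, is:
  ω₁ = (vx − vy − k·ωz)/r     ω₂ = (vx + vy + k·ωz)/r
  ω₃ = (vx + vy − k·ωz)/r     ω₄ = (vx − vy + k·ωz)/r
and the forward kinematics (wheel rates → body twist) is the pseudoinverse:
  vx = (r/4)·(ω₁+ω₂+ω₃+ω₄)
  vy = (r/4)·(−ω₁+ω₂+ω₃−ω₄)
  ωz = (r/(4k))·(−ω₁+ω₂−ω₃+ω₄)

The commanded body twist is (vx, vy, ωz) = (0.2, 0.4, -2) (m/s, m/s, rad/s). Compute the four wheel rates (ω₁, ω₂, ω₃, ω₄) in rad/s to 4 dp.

k = lx + ly = 0.25 + 0.18 = 0.4300;  k·ωz = 0.4300·-2 = -0.8600
ω₁ (FL) = (vx − vy − k·ωz)/r = 0.6600/0.05 = 13.2000
ω₂ (FR) = (vx + vy + k·ωz)/r = -0.2600/0.05 = -5.2000
ω₃ (RL) = (vx + vy − k·ωz)/r = 1.4600/0.05 = 29.2000
ω₄ (RR) = (vx − vy + k·ωz)/r = -1.0600/0.05 = -21.2000

(13.2000, -5.2000, 29.2000, -21.2000)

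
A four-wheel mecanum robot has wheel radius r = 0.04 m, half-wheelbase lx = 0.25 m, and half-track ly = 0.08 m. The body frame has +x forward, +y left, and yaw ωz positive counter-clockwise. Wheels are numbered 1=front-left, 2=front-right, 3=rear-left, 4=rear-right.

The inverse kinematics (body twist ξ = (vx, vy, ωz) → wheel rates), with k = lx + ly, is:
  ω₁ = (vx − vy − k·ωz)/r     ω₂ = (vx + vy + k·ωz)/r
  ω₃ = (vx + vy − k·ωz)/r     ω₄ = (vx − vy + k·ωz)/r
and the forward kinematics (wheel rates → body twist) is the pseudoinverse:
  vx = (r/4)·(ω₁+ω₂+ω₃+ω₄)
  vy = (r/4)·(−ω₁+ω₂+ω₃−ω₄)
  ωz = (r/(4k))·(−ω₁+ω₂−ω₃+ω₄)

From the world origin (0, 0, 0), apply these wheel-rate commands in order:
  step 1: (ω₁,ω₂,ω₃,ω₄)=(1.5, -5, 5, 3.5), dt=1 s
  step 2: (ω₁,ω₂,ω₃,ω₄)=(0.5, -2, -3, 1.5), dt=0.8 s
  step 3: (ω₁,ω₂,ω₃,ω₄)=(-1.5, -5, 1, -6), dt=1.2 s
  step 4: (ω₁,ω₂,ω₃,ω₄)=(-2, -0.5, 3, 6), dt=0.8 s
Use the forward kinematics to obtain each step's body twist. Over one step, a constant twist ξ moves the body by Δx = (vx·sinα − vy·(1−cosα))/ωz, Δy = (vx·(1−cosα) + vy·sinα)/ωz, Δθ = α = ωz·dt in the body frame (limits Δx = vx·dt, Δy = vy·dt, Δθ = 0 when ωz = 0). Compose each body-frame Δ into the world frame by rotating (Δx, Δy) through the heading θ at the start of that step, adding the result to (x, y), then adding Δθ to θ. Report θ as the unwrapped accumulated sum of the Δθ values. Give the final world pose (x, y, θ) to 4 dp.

(-0.0644, -0.0511, -0.4667)

step 1: ξ=(vx,vy,ωz)=(0.0500, -0.0500, -0.2424), dt=1.0 → body Δ=(0.0435, -0.0555, -0.2424) → world pose (0.0435, -0.0555, -0.2424)
step 2: ξ=(vx,vy,ωz)=(-0.0300, -0.0700, 0.0606), dt=0.8 → body Δ=(-0.0226, -0.0566, 0.0485) → world pose (0.0079, -0.1050, -0.1939)
step 3: ξ=(vx,vy,ωz)=(-0.1150, 0.0350, -0.3182), dt=1.2 → body Δ=(-0.1268, 0.0670, -0.3818) → world pose (-0.1035, -0.0148, -0.5758)
step 4: ξ=(vx,vy,ωz)=(0.0650, -0.0150, 0.1364), dt=0.8 → body Δ=(0.0526, -0.0091, 0.1091) → world pose (-0.0644, -0.0511, -0.4667)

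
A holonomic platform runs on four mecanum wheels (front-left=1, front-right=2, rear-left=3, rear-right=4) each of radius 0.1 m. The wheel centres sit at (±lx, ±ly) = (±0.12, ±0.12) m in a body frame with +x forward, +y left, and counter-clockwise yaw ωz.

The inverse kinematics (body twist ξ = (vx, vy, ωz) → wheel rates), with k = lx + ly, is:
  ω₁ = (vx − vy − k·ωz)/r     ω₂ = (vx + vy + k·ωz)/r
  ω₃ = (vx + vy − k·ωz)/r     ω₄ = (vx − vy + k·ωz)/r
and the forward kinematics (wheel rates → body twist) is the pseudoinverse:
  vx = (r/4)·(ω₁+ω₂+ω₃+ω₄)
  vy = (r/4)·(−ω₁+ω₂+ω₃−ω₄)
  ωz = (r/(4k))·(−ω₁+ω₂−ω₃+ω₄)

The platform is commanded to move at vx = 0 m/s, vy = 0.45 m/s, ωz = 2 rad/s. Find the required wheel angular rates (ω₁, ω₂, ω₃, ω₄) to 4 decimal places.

k = lx + ly = 0.12 + 0.12 = 0.2400;  k·ωz = 0.2400·2 = 0.4800
ω₁ (FL) = (vx − vy − k·ωz)/r = -0.9300/0.1 = -9.3000
ω₂ (FR) = (vx + vy + k·ωz)/r = 0.9300/0.1 = 9.3000
ω₃ (RL) = (vx + vy − k·ωz)/r = -0.0300/0.1 = -0.3000
ω₄ (RR) = (vx − vy + k·ωz)/r = 0.0300/0.1 = 0.3000

(-9.3000, 9.3000, -0.3000, 0.3000)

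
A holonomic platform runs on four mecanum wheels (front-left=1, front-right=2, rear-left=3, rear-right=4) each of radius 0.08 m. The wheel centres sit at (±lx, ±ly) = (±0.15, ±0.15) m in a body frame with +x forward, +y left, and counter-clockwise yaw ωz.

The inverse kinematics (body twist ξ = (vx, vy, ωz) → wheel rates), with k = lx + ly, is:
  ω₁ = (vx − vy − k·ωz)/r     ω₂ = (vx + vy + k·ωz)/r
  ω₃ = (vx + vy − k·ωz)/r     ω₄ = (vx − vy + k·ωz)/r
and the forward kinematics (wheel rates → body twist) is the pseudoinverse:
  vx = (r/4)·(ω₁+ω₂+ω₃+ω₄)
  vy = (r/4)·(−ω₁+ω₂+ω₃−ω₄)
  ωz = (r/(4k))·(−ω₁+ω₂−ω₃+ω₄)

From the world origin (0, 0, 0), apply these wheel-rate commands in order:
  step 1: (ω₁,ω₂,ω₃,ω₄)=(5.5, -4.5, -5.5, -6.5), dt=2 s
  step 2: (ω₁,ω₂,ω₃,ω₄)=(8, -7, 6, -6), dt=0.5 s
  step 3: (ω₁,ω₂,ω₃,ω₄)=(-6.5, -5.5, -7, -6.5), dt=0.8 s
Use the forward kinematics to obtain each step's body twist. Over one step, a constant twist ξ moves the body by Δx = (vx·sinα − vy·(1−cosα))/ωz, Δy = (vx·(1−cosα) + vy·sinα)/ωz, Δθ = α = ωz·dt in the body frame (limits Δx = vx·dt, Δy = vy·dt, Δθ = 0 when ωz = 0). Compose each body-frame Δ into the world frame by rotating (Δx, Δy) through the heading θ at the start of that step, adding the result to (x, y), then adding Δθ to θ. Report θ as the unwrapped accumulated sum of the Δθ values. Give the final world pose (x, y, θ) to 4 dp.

step 1: ξ=(vx,vy,ωz)=(-0.2200, -0.1800, -0.7333), dt=2.0 → body Δ=(-0.5183, 0.0247, -1.4667) → world pose (-0.5183, 0.0247, -1.4667)
step 2: ξ=(vx,vy,ωz)=(0.0200, -0.0600, -1.8000), dt=0.5 → body Δ=(-0.0039, -0.0303, -0.9000) → world pose (-0.5489, 0.0254, -2.3667)
step 3: ξ=(vx,vy,ωz)=(-0.5100, 0.0100, 0.1000), dt=0.8 → body Δ=(-0.4079, -0.0083, 0.0800) → world pose (-0.2633, 0.3168, -2.2867)

(-0.2633, 0.3168, -2.2867)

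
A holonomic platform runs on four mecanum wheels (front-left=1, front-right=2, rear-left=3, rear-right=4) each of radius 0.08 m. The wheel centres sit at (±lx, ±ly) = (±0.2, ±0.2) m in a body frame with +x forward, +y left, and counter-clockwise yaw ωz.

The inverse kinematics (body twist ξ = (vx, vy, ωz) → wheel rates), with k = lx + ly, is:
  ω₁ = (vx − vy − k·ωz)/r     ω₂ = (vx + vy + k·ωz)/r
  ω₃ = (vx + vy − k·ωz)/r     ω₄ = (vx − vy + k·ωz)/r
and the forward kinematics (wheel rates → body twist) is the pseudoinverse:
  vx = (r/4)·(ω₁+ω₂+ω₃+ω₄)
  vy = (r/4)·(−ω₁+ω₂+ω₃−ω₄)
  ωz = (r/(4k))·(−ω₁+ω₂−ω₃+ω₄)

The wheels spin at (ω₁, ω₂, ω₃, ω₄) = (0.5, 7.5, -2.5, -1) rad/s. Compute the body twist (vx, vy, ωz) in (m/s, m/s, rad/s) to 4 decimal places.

(0.0900, 0.1100, 0.4250)

k = lx + ly = 0.2 + 0.2 = 0.4000
ω₁+ω₂+ω₃+ω₄ = 4.5000  →  vx = (0.08/4)·4.5000 = 0.0900
−ω₁+ω₂+ω₃−ω₄ = 5.5000  →  vy = (0.08/4)·5.5000 = 0.1100
−ω₁+ω₂−ω₃+ω₄ = 8.5000  →  ωz = (0.08/1.6000)·8.5000 = 0.4250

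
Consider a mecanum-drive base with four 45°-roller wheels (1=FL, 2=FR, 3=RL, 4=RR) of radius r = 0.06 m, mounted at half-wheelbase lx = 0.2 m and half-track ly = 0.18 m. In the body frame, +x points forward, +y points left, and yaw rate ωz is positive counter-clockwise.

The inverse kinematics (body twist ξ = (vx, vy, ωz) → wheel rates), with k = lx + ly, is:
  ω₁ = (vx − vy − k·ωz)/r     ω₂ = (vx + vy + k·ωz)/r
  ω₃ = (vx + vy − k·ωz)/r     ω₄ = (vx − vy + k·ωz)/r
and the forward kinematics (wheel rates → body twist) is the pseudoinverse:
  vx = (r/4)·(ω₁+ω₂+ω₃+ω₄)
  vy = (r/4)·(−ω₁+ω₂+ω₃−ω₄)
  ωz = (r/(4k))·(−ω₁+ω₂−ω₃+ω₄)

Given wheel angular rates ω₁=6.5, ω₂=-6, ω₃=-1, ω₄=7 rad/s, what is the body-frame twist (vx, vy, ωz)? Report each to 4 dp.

(0.0975, -0.3075, -0.1776)

k = lx + ly = 0.2 + 0.18 = 0.3800
ω₁+ω₂+ω₃+ω₄ = 6.5000  →  vx = (0.06/4)·6.5000 = 0.0975
−ω₁+ω₂+ω₃−ω₄ = -20.5000  →  vy = (0.06/4)·-20.5000 = -0.3075
−ω₁+ω₂−ω₃+ω₄ = -4.5000  →  ωz = (0.06/1.5200)·-4.5000 = -0.1776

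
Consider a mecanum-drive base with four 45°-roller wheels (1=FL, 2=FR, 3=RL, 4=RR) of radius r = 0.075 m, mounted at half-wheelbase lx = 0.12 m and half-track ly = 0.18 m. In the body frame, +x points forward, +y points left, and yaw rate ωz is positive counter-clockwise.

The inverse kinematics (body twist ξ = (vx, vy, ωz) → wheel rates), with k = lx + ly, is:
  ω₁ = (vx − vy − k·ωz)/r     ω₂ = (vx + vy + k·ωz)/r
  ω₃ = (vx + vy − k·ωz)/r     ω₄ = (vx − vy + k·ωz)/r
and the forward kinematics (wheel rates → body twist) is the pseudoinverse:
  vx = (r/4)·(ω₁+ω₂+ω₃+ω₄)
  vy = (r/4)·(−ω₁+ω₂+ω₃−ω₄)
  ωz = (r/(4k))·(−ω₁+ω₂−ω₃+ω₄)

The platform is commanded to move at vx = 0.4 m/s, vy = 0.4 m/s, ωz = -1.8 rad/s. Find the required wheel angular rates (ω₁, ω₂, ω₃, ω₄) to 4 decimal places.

k = lx + ly = 0.12 + 0.18 = 0.3000;  k·ωz = 0.3000·-1.8 = -0.5400
ω₁ (FL) = (vx − vy − k·ωz)/r = 0.5400/0.075 = 7.2000
ω₂ (FR) = (vx + vy + k·ωz)/r = 0.2600/0.075 = 3.4667
ω₃ (RL) = (vx + vy − k·ωz)/r = 1.3400/0.075 = 17.8667
ω₄ (RR) = (vx − vy + k·ωz)/r = -0.5400/0.075 = -7.2000

(7.2000, 3.4667, 17.8667, -7.2000)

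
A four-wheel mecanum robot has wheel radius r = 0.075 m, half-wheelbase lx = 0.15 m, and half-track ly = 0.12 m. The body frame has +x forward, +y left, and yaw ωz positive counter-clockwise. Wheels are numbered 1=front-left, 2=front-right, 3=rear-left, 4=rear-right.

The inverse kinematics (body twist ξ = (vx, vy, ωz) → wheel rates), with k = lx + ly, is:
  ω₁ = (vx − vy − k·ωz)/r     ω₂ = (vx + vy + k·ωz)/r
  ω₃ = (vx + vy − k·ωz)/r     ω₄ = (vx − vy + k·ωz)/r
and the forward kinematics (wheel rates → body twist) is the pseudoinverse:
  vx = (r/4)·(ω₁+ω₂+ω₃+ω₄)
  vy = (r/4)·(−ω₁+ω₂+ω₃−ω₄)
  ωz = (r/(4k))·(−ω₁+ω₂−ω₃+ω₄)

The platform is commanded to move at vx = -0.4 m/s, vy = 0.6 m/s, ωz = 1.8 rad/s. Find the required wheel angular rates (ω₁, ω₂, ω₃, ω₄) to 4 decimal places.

(-19.8133, 9.1467, -3.8133, -6.8533)

k = lx + ly = 0.15 + 0.12 = 0.2700;  k·ωz = 0.2700·1.8 = 0.4860
ω₁ (FL) = (vx − vy − k·ωz)/r = -1.4860/0.075 = -19.8133
ω₂ (FR) = (vx + vy + k·ωz)/r = 0.6860/0.075 = 9.1467
ω₃ (RL) = (vx + vy − k·ωz)/r = -0.2860/0.075 = -3.8133
ω₄ (RR) = (vx − vy + k·ωz)/r = -0.5140/0.075 = -6.8533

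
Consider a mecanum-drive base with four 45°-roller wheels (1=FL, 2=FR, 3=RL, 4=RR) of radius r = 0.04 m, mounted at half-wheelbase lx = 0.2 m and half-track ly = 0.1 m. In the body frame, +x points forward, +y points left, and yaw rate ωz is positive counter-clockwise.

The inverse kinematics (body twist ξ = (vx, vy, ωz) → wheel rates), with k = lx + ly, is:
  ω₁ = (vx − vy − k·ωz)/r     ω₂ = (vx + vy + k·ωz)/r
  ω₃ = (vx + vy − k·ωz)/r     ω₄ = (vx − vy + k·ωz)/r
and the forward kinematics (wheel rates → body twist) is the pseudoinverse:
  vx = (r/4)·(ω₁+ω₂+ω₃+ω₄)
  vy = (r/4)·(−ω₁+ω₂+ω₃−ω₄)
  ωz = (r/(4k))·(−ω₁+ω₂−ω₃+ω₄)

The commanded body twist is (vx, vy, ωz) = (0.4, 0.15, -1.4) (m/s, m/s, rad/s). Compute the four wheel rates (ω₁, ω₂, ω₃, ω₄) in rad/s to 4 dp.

(16.7500, 3.2500, 24.2500, -4.2500)

k = lx + ly = 0.2 + 0.1 = 0.3000;  k·ωz = 0.3000·-1.4 = -0.4200
ω₁ (FL) = (vx − vy − k·ωz)/r = 0.6700/0.04 = 16.7500
ω₂ (FR) = (vx + vy + k·ωz)/r = 0.1300/0.04 = 3.2500
ω₃ (RL) = (vx + vy − k·ωz)/r = 0.9700/0.04 = 24.2500
ω₄ (RR) = (vx − vy + k·ωz)/r = -0.1700/0.04 = -4.2500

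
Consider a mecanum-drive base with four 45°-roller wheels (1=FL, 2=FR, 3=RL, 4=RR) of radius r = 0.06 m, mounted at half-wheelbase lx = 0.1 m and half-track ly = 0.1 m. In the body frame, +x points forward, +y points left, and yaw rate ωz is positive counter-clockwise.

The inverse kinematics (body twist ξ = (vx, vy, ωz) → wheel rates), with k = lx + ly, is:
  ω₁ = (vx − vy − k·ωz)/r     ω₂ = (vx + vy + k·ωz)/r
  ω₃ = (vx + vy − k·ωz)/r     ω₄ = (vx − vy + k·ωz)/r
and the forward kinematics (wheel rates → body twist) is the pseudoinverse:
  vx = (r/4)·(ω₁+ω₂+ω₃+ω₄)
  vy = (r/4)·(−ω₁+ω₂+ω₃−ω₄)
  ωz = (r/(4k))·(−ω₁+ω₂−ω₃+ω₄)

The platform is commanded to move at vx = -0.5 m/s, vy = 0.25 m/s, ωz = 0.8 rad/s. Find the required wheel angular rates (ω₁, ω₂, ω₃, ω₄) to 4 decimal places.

k = lx + ly = 0.1 + 0.1 = 0.2000;  k·ωz = 0.2000·0.8 = 0.1600
ω₁ (FL) = (vx − vy − k·ωz)/r = -0.9100/0.06 = -15.1667
ω₂ (FR) = (vx + vy + k·ωz)/r = -0.0900/0.06 = -1.5000
ω₃ (RL) = (vx + vy − k·ωz)/r = -0.4100/0.06 = -6.8333
ω₄ (RR) = (vx − vy + k·ωz)/r = -0.5900/0.06 = -9.8333

(-15.1667, -1.5000, -6.8333, -9.8333)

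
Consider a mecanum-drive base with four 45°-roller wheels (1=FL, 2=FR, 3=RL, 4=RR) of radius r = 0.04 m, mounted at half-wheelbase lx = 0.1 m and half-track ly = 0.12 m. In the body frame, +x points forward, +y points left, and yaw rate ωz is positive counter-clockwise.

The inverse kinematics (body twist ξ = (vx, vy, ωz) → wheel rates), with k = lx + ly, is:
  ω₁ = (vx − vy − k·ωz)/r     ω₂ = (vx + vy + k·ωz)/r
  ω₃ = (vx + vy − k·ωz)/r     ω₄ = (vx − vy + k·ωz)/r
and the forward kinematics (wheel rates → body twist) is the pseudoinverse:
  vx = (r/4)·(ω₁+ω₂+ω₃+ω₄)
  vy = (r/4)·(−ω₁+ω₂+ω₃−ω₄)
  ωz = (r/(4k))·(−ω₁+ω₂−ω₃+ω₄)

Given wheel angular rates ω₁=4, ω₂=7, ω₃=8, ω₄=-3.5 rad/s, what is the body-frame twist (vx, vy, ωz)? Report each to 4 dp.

(0.1550, 0.1450, -0.3864)

k = lx + ly = 0.1 + 0.12 = 0.2200
ω₁+ω₂+ω₃+ω₄ = 15.5000  →  vx = (0.04/4)·15.5000 = 0.1550
−ω₁+ω₂+ω₃−ω₄ = 14.5000  →  vy = (0.04/4)·14.5000 = 0.1450
−ω₁+ω₂−ω₃+ω₄ = -8.5000  →  ωz = (0.04/0.8800)·-8.5000 = -0.3864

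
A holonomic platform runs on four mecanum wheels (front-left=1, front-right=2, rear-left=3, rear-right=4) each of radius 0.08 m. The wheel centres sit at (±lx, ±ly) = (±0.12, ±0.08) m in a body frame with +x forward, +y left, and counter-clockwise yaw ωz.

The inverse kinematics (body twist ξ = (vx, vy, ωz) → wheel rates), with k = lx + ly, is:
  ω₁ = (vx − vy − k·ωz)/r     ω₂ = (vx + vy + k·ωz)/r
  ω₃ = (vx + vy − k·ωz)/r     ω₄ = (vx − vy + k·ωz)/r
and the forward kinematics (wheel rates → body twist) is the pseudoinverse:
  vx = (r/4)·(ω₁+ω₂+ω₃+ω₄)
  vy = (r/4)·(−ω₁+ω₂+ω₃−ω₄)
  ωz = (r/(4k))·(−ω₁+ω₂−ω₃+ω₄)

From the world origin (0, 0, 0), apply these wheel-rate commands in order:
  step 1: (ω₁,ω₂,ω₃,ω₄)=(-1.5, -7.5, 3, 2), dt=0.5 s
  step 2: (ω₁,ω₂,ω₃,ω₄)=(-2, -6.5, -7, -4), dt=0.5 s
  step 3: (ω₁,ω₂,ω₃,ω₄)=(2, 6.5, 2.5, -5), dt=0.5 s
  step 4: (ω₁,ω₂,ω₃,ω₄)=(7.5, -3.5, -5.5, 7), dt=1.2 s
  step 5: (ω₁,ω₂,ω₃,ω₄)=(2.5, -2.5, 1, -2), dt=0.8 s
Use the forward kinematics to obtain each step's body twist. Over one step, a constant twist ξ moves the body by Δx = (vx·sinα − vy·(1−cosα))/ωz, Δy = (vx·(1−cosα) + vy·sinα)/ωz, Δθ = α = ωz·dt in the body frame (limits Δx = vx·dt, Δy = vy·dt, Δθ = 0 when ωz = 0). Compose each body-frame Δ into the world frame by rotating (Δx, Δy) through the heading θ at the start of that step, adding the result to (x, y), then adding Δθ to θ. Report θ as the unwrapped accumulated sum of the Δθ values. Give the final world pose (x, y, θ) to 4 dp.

step 1: ξ=(vx,vy,ωz)=(-0.0800, -0.1000, -0.7000), dt=0.5 → body Δ=(-0.0478, -0.0421, -0.3500) → world pose (-0.0478, -0.0421, -0.3500)
step 2: ξ=(vx,vy,ωz)=(-0.3900, -0.1500, -0.1500), dt=0.5 → body Δ=(-0.1976, -0.0676, -0.0750) → world pose (-0.2567, -0.0378, -0.4250)
step 3: ξ=(vx,vy,ωz)=(0.1200, 0.2400, -0.3000), dt=0.5 → body Δ=(0.0688, 0.1151, -0.1500) → world pose (-0.1466, 0.0387, -0.5750)
step 4: ξ=(vx,vy,ωz)=(0.1100, -0.4700, 0.1500), dt=1.2 → body Δ=(0.1819, -0.5491, 0.1800) → world pose (-0.2926, -0.5211, -0.3950)
step 5: ξ=(vx,vy,ωz)=(-0.0200, -0.0400, -0.8000), dt=0.8 → body Δ=(-0.0248, -0.0249, -0.6400) → world pose (-0.3251, -0.5345, -1.0350)

(-0.3251, -0.5345, -1.0350)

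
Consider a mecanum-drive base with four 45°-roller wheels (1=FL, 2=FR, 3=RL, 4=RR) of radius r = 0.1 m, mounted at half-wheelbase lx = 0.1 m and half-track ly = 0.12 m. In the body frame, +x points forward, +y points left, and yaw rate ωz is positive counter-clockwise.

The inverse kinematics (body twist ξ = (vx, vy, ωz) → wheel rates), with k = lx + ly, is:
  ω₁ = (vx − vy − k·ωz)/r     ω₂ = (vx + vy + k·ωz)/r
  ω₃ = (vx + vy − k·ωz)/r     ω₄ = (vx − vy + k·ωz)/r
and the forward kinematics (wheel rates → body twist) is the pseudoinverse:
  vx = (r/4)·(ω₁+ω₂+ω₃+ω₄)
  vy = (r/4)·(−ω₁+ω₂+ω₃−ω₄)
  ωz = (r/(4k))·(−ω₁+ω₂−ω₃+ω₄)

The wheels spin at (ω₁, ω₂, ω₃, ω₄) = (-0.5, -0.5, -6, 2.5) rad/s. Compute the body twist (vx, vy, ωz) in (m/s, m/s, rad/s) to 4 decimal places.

(-0.1125, -0.2125, 0.9659)

k = lx + ly = 0.1 + 0.12 = 0.2200
ω₁+ω₂+ω₃+ω₄ = -4.5000  →  vx = (0.1/4)·-4.5000 = -0.1125
−ω₁+ω₂+ω₃−ω₄ = -8.5000  →  vy = (0.1/4)·-8.5000 = -0.2125
−ω₁+ω₂−ω₃+ω₄ = 8.5000  →  ωz = (0.1/0.8800)·8.5000 = 0.9659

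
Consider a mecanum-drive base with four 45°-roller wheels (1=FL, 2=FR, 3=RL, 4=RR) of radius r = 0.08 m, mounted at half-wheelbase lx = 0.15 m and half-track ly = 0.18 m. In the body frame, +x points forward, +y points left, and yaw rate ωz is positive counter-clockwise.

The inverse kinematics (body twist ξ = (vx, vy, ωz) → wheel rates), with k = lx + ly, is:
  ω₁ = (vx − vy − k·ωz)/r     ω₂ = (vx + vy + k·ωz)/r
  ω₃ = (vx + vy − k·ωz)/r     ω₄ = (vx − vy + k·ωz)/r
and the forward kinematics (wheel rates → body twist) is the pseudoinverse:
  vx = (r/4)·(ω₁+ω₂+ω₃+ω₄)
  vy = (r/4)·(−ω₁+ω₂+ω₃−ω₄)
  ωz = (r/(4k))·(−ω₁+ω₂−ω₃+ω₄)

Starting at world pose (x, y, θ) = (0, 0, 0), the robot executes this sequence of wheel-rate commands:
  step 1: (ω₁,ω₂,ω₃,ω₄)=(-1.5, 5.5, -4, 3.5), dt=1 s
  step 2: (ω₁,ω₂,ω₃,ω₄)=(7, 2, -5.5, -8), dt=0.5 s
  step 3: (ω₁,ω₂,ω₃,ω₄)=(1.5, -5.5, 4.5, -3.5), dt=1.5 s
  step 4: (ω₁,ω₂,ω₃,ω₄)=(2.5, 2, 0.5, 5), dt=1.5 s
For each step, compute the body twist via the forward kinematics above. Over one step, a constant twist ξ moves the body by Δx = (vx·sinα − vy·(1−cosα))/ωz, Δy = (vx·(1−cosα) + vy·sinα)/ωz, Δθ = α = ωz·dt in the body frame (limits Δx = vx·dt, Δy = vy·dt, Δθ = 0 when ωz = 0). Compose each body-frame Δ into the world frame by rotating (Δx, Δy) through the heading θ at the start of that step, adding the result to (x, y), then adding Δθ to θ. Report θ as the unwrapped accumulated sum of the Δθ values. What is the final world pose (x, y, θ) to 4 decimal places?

step 1: ξ=(vx,vy,ωz)=(0.0700, -0.0100, 0.8788), dt=1.0 → body Δ=(0.0655, 0.0201, 0.8788) → world pose (0.0655, 0.0201, 0.8788)
step 2: ξ=(vx,vy,ωz)=(-0.0900, -0.0500, -0.4545), dt=0.5 → body Δ=(-0.0474, -0.0197, -0.2273) → world pose (0.0503, -0.0290, 0.6515)
step 3: ξ=(vx,vy,ωz)=(-0.0600, 0.0200, -0.9091), dt=1.5 → body Δ=(-0.0471, 0.0740, -1.3636) → world pose (-0.0320, 0.0012, -0.7121)
step 4: ξ=(vx,vy,ωz)=(0.2000, -0.1000, 0.2424), dt=1.5 → body Δ=(0.3204, -0.0928, 0.3636) → world pose (0.1500, -0.2784, -0.3485)

(0.1500, -0.2784, -0.3485)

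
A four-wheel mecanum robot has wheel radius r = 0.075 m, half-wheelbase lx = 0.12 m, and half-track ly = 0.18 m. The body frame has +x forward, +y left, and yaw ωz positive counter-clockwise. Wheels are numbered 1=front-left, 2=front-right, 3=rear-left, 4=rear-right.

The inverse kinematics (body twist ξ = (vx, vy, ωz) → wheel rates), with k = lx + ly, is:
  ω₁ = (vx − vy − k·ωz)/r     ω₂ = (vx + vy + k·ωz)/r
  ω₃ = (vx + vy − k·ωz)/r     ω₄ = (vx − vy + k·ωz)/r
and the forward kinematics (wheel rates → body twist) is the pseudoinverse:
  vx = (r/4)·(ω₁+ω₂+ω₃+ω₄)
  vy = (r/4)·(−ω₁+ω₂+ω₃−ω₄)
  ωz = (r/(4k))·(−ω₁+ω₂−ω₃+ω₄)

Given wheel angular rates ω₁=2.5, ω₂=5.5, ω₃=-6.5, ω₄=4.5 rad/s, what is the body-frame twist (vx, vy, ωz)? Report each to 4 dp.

(0.1125, -0.1500, 0.8750)

k = lx + ly = 0.12 + 0.18 = 0.3000
ω₁+ω₂+ω₃+ω₄ = 6.0000  →  vx = (0.075/4)·6.0000 = 0.1125
−ω₁+ω₂+ω₃−ω₄ = -8.0000  →  vy = (0.075/4)·-8.0000 = -0.1500
−ω₁+ω₂−ω₃+ω₄ = 14.0000  →  ωz = (0.075/1.2000)·14.0000 = 0.8750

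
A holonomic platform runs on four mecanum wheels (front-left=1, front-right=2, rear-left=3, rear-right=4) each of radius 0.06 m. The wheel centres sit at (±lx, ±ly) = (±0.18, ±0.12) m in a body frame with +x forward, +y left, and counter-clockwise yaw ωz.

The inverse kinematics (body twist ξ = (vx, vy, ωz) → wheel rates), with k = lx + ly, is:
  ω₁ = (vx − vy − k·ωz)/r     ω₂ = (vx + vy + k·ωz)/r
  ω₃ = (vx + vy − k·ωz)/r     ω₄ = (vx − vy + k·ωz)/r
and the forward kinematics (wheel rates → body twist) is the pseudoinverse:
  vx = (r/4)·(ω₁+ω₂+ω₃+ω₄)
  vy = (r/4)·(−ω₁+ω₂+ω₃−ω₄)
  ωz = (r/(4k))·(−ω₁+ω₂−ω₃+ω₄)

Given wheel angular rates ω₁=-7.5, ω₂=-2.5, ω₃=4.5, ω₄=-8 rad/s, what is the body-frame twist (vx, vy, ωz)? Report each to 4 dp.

k = lx + ly = 0.18 + 0.12 = 0.3000
ω₁+ω₂+ω₃+ω₄ = -13.5000  →  vx = (0.06/4)·-13.5000 = -0.2025
−ω₁+ω₂+ω₃−ω₄ = 17.5000  →  vy = (0.06/4)·17.5000 = 0.2625
−ω₁+ω₂−ω₃+ω₄ = -7.5000  →  ωz = (0.06/1.2000)·-7.5000 = -0.3750

(-0.2025, 0.2625, -0.3750)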